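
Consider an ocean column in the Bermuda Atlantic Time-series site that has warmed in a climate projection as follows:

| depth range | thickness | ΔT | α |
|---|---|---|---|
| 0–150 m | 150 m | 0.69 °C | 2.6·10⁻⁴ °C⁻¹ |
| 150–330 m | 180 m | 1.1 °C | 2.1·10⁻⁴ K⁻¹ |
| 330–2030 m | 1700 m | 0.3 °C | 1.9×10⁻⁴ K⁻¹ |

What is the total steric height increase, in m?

Δh ≈ 0.165 m

150 × 0.69 × 2.6×10⁻⁴ = 0.02691 m
Layer 2: 2.1×10⁻⁴ × 180 × 1.1 = 0.04158 m
330–2030 m: 1700 × 1.9×10⁻⁴ × 0.3 = 0.09690 m
Δh = 0.02691 + 0.04158 + 0.09690 = 0.16539 m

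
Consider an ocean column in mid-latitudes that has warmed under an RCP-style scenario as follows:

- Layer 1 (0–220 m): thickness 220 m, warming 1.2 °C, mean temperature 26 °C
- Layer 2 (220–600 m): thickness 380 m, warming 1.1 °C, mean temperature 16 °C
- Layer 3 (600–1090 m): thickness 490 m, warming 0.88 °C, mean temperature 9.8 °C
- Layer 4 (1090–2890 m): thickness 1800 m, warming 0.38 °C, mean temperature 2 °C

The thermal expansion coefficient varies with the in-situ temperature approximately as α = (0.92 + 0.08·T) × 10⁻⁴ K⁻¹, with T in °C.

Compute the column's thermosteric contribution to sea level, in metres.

Layer 1: α = (0.92 + 0.08×26)×10⁻⁴ = 3×10⁻⁴ K⁻¹
Layer 2: α = (0.92 + 0.08×16)×10⁻⁴ = 2.2×10⁻⁴ K⁻¹
Layer 3: α = (0.92 + 0.08×9.8)×10⁻⁴ = 1.704×10⁻⁴ K⁻¹
Layer 4: α = (0.92 + 0.08×2)×10⁻⁴ = 1.08×10⁻⁴ K⁻¹
220 × 3×10⁻⁴ × 1.2 = 0.07920 m
Layer 2: 2.2×10⁻⁴ × 380 × 1.1 = 0.09196 m
0.88 × 490 × 1.704×10⁻⁴ = 0.07347648 m
Layer 4: 1800 × 1.08×10⁻⁴ × 0.38 = 0.073872 m
Δh = 0.07920 + 0.09196 + 0.07347648 + 0.073872 = 0.31850848 m ≈ 0.319 m

0.319 m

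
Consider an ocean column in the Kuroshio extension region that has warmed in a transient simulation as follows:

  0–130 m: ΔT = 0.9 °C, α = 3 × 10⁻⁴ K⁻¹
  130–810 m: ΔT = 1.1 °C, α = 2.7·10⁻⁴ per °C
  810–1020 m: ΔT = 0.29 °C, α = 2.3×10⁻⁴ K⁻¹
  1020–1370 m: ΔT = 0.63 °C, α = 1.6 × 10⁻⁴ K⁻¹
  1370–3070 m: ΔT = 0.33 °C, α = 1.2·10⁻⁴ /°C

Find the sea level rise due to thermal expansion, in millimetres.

0–130 m: 3×10⁻⁴ × 130 × 0.9 = 0.03510 m
130–810 m: 1.1 × 680 × 2.7×10⁻⁴ = 0.20196 m
0.29 × 2.3×10⁻⁴ × 210 = 0.014007 m
Layer 4: 0.63 × 350 × 1.6×10⁻⁴ = 0.03528 m
1700 × 0.33 × 1.2×10⁻⁴ = 0.06732 m
Δh = 0.03510 + 0.20196 + 0.014007 + 0.03528 + 0.06732 = 0.353667 m

354 mm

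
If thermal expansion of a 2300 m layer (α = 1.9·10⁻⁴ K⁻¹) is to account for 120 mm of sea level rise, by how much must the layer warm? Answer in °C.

ΔT = Δh/(αH) = 0.12 / (1.9×10⁻⁴ × 2300) ≈ 0.2746 °C

0.275 °C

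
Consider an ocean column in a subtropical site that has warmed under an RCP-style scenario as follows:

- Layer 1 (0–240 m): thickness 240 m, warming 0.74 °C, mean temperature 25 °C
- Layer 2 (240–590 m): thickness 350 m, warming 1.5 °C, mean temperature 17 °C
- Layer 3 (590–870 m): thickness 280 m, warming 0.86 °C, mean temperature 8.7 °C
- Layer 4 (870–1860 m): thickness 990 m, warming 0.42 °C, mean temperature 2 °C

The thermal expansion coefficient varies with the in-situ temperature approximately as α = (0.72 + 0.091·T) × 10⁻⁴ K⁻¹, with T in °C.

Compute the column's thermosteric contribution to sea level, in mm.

Δh = 246 mm

Layer 1: α = (0.72 + 0.091×25)×10⁻⁴ = 2.995×10⁻⁴ K⁻¹
Layer 2: α = (0.72 + 0.091×17)×10⁻⁴ = 2.267×10⁻⁴ K⁻¹
Layer 3: α = (0.72 + 0.091×8.7)×10⁻⁴ = 1.5117×10⁻⁴ K⁻¹
Layer 4: α = (0.72 + 0.091×2)×10⁻⁴ = 0.902×10⁻⁴ K⁻¹
Layer 1: 0.74 × 2.995×10⁻⁴ × 240 = 0.0531912 m
240–590 m: 1.5 × 2.267×10⁻⁴ × 350 = 0.1190175 m
1.5117×10⁻⁴ × 0.86 × 280 = 0.036401736 m
870–1860 m: 990 × 0.902×10⁻⁴ × 0.42 = 0.03750516 m
Δh = 0.0531912 + 0.1190175 + 0.036401736 + 0.03750516 = 0.246115596 m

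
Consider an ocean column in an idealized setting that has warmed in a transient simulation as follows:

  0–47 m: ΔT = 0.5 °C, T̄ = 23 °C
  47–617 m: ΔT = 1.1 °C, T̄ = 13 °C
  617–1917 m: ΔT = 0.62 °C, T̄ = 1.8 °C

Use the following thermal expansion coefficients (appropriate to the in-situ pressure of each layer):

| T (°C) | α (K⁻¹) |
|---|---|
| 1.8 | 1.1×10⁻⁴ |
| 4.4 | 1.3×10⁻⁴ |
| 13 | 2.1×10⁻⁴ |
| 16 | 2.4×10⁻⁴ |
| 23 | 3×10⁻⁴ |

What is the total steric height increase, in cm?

Δh = 22.7 cm

Layer 1 at 23 °C → α = 3×10⁻⁴ K⁻¹
Layer 2 at 13 °C → α = 2.1×10⁻⁴ K⁻¹
Layer 3 at 1.8 °C → α = 1.1×10⁻⁴ K⁻¹
0–47 m: 47 × 3×10⁻⁴ × 0.5 = 0.00705 m
Layer 2: 2.1×10⁻⁴ × 570 × 1.1 = 0.13167 m
Layer 3: 1300 × 1.1×10⁻⁴ × 0.62 = 0.08866 m
Δh = 0.00705 + 0.13167 + 0.08866 = 0.22738 m ≈ 22.7 cm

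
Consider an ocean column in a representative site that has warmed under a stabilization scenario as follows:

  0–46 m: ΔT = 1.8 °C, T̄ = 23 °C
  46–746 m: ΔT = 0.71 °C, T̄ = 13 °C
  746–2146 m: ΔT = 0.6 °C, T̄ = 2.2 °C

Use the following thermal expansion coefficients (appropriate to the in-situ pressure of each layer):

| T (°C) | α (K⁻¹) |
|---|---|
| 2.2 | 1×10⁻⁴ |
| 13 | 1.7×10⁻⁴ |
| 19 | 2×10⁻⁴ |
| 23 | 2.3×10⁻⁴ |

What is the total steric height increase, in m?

0.188 m

Layer 1 at 23 °C → α = 2.3×10⁻⁴ K⁻¹
Layer 2 at 13 °C → α = 1.7×10⁻⁴ K⁻¹
Layer 3 at 2.2 °C → α = 1×10⁻⁴ K⁻¹
Layer 1: 46 × 1.8 × 2.3×10⁻⁴ = 0.019044 m
Layer 2: 1.7×10⁻⁴ × 700 × 0.71 = 0.08449 m
Layer 3: 1×10⁻⁴ × 1400 × 0.6 = 0.08400 m
Δh = 0.019044 + 0.08449 + 0.08400 = 0.187534 m ≈ 0.188 m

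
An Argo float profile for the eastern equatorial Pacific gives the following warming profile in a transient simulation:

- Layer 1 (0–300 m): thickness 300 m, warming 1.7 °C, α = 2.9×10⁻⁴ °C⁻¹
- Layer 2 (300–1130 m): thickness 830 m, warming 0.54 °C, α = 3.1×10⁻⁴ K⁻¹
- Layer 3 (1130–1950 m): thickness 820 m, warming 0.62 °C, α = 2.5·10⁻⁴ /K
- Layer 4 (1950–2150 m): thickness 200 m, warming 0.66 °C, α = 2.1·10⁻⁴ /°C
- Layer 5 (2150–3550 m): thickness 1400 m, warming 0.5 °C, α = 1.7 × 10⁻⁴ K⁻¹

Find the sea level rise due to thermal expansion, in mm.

300 × 2.9×10⁻⁴ × 1.7 = 0.14790 m
300–1130 m: 3.1×10⁻⁴ × 830 × 0.54 = 0.138942 m
1130–1950 m: 0.62 × 820 × 2.5×10⁻⁴ = 0.12710 m
1950–2150 m: 0.66 × 2.1×10⁻⁴ × 200 = 0.02772 m
Layer 5: 1.7×10⁻⁴ × 1400 × 0.5 = 0.11900 m
Δh = 0.14790 + 0.138942 + 0.12710 + 0.02772 + 0.11900 = 0.560662 m ≈ 561 mm

about 561 mm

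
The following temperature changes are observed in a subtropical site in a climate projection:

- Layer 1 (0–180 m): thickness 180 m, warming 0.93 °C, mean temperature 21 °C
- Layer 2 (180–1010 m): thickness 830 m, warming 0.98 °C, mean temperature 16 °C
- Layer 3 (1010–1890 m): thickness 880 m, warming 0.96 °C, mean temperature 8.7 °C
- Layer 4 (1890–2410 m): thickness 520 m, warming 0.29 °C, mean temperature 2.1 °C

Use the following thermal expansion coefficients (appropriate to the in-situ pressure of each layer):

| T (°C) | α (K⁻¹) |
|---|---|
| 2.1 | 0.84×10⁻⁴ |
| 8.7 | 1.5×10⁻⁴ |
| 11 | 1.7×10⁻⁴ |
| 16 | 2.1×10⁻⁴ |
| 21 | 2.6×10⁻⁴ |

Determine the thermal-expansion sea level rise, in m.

Layer 1 at 21 °C → α = 2.6×10⁻⁴ K⁻¹
Layer 2 at 16 °C → α = 2.1×10⁻⁴ K⁻¹
Layer 3 at 8.7 °C → α = 1.5×10⁻⁴ K⁻¹
Layer 4 at 2.1 °C → α = 0.84×10⁻⁴ K⁻¹
Layer 1: 2.6×10⁻⁴ × 0.93 × 180 = 0.043524 m
2.1×10⁻⁴ × 0.98 × 830 = 0.170814 m
0.96 × 880 × 1.5×10⁻⁴ = 0.12672 m
Layer 4: 0.29 × 520 × 0.84×10⁻⁴ = 0.0126672 m
Δh = 0.043524 + 0.170814 + 0.12672 + 0.0126672 = 0.3537252 m

0.354 m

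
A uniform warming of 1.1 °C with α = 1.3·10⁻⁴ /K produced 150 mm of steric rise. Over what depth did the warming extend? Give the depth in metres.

H = Δh/(αΔT) = 0.15 / (1.3×10⁻⁴ × 1.1) ≈ 1049 m

about 1050 m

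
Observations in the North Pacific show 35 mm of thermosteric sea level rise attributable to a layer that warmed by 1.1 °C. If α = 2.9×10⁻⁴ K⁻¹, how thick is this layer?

110 m

H = Δh/(αΔT) = 0.035 / (2.9×10⁻⁴ × 1.1) ≈ 109.7 m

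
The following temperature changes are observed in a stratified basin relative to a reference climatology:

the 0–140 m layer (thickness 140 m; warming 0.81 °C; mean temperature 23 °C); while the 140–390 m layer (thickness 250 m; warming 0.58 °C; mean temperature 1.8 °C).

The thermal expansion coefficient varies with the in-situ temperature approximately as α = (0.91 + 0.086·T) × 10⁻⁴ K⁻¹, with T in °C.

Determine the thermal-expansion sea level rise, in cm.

Δh = 4.82 cm

Layer 1: α = (0.91 + 0.086×23)×10⁻⁴ = 2.888×10⁻⁴ K⁻¹
Layer 2: α = (0.91 + 0.086×1.8)×10⁻⁴ = 1.0648×10⁻⁴ K⁻¹
0–140 m: 0.81 × 140 × 2.888×10⁻⁴ = 0.03274992 m
140–390 m: 1.0648×10⁻⁴ × 250 × 0.58 = 0.0154396 m
Δh = 0.03274992 + 0.0154396 = 0.04818952 m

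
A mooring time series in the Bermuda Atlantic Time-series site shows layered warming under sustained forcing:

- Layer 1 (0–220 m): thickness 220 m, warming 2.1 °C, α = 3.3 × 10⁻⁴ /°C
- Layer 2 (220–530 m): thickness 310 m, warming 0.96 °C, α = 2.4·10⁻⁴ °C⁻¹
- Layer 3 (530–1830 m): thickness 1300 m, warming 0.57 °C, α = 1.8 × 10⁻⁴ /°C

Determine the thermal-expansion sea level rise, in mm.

2.1 × 3.3×10⁻⁴ × 220 = 0.15246 m
Layer 2: 310 × 0.96 × 2.4×10⁻⁴ = 0.071424 m
530–1830 m: 1.8×10⁻⁴ × 1300 × 0.57 = 0.13338 m
Δh = 0.15246 + 0.071424 + 0.13338 = 0.357264 m

357 mm of thermosteric rise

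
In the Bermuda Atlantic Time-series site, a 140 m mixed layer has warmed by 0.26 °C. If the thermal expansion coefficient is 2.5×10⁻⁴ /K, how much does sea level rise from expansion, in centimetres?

Δh ≈ 0.910 cm

Δh = αΔT·H = 2.5×10⁻⁴ × 0.26 × 140 = 0.00910 m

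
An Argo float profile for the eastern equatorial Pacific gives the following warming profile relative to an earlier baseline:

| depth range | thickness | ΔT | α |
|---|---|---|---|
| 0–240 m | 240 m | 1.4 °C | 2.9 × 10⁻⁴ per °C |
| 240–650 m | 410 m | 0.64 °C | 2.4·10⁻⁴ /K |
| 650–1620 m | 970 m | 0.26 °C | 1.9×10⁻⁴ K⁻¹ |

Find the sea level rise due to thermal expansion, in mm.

208 mm of thermosteric rise

240 × 1.4 × 2.9×10⁻⁴ = 0.09744 m
240–650 m: 2.4×10⁻⁴ × 0.64 × 410 = 0.062976 m
Layer 3: 970 × 1.9×10⁻⁴ × 0.26 = 0.047918 m
Δh = 0.09744 + 0.062976 + 0.047918 = 0.208334 m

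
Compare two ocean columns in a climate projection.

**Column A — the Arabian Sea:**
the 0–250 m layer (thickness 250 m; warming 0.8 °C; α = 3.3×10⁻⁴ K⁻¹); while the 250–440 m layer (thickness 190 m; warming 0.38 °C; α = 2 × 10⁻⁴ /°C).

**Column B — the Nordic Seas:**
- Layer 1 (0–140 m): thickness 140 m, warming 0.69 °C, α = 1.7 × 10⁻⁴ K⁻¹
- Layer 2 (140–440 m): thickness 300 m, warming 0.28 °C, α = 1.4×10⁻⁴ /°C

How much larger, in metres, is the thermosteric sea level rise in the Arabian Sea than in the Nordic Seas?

A 0–250 m: 250 × 0.8 × 3.3×10⁻⁴ = 0.06600 m
A 250–440 m: 190 × 2×10⁻⁴ × 0.38 = 0.01444 m
A total: 0.08044 m
B 0–140 m: 0.69 × 1.7×10⁻⁴ × 140 = 0.016422 m
B Layer 2: 1.4×10⁻⁴ × 0.28 × 300 = 0.01176 m
B total: 0.028182 m
Difference: 0.08044 − 0.028182 = 0.052258 m

0.052 m larger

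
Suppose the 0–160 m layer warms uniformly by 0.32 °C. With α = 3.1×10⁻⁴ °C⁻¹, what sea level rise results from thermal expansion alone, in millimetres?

16 mm of thermosteric rise

Δh = αΔT·H = 3.1×10⁻⁴ × 0.32 × 160 = 0.015872 m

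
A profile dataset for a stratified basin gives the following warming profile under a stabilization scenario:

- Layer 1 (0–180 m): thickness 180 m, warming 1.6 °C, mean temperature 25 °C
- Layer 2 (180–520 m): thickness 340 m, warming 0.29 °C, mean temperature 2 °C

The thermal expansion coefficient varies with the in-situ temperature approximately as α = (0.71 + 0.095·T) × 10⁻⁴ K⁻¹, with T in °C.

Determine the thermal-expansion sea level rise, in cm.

about 9.77 cm

Layer 1: α = (0.71 + 0.095×25)×10⁻⁴ = 3.085×10⁻⁴ K⁻¹
Layer 2: α = (0.71 + 0.095×2)×10⁻⁴ = 0.9×10⁻⁴ K⁻¹
0–180 m: 180 × 1.6 × 3.085×10⁻⁴ = 0.088848 m
Layer 2: 0.9×10⁻⁴ × 0.29 × 340 = 0.008874 m
Δh = 0.088848 + 0.008874 = 0.097722 m ≈ 9.77 cm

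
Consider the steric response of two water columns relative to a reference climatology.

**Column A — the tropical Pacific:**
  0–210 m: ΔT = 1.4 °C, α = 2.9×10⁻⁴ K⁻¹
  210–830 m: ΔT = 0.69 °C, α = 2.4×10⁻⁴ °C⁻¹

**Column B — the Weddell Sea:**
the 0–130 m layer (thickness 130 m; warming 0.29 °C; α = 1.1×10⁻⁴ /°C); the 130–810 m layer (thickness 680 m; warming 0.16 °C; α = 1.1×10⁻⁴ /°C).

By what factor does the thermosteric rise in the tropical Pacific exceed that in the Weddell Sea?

A 210 × 2.9×10⁻⁴ × 1.4 = 0.08526 m
A 210–830 m: 620 × 0.69 × 2.4×10⁻⁴ = 0.102672 m
A total: 0.187932 m
B 0–130 m: 1.1×10⁻⁴ × 130 × 0.29 = 0.004147 m
B Layer 2: 1.1×10⁻⁴ × 0.16 × 680 = 0.011968 m
B total: 0.016115 m
Ratio: 0.187932 / 0.016115 ≈ 11.66

a factor of 12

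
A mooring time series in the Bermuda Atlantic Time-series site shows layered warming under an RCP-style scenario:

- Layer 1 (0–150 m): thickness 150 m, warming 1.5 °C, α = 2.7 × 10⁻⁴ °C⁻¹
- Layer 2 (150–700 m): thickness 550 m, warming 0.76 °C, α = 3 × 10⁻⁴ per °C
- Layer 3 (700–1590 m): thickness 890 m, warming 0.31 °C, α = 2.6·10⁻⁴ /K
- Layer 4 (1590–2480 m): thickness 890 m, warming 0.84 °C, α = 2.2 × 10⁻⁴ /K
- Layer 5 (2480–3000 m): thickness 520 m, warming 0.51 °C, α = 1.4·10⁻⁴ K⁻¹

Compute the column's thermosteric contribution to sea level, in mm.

460 mm of thermosteric rise

2.7×10⁻⁴ × 1.5 × 150 = 0.06075 m
3×10⁻⁴ × 0.76 × 550 = 0.12540 m
700–1590 m: 0.31 × 890 × 2.6×10⁻⁴ = 0.071734 m
Layer 4: 890 × 2.2×10⁻⁴ × 0.84 = 0.164472 m
0.51 × 520 × 1.4×10⁻⁴ = 0.037128 m
Δh = 0.06075 + 0.12540 + 0.071734 + 0.164472 + 0.037128 = 0.459484 m ≈ 460 mm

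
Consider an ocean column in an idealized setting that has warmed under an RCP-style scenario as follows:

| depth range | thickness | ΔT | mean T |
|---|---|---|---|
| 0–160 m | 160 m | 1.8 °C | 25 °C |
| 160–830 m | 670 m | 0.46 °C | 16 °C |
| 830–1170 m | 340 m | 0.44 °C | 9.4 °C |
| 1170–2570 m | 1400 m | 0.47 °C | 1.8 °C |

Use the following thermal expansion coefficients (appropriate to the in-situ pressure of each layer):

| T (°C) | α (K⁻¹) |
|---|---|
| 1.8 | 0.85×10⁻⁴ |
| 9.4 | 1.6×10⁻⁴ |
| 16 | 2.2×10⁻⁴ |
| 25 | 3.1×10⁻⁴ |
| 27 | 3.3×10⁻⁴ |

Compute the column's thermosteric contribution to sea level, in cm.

Layer 1 at 25 °C → α = 3.1×10⁻⁴ K⁻¹
Layer 2 at 16 °C → α = 2.2×10⁻⁴ K⁻¹
Layer 3 at 9.4 °C → α = 1.6×10⁻⁴ K⁻¹
Layer 4 at 1.8 °C → α = 0.85×10⁻⁴ K⁻¹
3.1×10⁻⁴ × 160 × 1.8 = 0.08928 m
0.46 × 670 × 2.2×10⁻⁴ = 0.067804 m
0.44 × 1.6×10⁻⁴ × 340 = 0.023936 m
0.85×10⁻⁴ × 1400 × 0.47 = 0.05593 m
Δh = 0.08928 + 0.067804 + 0.023936 + 0.05593 = 0.23695 m ≈ 24 cm

Δh = 24 cm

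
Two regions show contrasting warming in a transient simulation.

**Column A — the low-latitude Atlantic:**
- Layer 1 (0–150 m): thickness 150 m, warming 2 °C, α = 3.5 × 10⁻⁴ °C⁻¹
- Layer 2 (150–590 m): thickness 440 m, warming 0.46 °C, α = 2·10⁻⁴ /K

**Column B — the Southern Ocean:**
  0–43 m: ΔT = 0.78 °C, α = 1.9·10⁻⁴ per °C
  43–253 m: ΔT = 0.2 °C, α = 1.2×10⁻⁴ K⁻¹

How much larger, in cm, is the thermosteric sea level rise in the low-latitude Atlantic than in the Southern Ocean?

13 cm

A 2 × 3.5×10⁻⁴ × 150 = 0.10500 m
A Layer 2: 440 × 2×10⁻⁴ × 0.46 = 0.04048 m
A total: 0.14548 m
B Layer 1: 0.78 × 1.9×10⁻⁴ × 43 = 0.0063726 m
B Layer 2: 0.2 × 1.2×10⁻⁴ × 210 = 0.00504 m
B total: 0.0114126 m
Difference: 0.14548 − 0.0114126 = 0.1340674 m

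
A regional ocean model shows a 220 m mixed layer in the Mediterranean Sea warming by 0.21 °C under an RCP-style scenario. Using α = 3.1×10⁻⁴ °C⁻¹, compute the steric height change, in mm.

14.3 mm of thermosteric rise

Δh = αΔT·H = 3.1×10⁻⁴ × 0.21 × 220 = 0.014322 m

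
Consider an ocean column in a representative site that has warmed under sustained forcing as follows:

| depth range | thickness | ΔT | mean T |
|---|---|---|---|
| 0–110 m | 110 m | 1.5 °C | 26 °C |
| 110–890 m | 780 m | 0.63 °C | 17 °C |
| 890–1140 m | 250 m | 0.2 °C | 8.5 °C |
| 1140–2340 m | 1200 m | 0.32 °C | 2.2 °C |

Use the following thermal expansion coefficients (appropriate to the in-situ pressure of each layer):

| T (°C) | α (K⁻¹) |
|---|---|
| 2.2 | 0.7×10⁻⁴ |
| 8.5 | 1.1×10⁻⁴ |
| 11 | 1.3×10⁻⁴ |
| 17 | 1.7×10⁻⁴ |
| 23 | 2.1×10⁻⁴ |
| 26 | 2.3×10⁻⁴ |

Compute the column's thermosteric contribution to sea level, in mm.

Δh = 150 mm

Layer 1 at 26 °C → α = 2.3×10⁻⁴ K⁻¹
Layer 2 at 17 °C → α = 1.7×10⁻⁴ K⁻¹
Layer 3 at 8.5 °C → α = 1.1×10⁻⁴ K⁻¹
Layer 4 at 2.2 °C → α = 0.7×10⁻⁴ K⁻¹
0–110 m: 110 × 2.3×10⁻⁴ × 1.5 = 0.03795 m
1.7×10⁻⁴ × 0.63 × 780 = 0.083538 m
890–1140 m: 1.1×10⁻⁴ × 250 × 0.2 = 0.00550 m
0.32 × 1200 × 0.7×10⁻⁴ = 0.02688 m
Δh = 0.03795 + 0.083538 + 0.00550 + 0.02688 = 0.153868 m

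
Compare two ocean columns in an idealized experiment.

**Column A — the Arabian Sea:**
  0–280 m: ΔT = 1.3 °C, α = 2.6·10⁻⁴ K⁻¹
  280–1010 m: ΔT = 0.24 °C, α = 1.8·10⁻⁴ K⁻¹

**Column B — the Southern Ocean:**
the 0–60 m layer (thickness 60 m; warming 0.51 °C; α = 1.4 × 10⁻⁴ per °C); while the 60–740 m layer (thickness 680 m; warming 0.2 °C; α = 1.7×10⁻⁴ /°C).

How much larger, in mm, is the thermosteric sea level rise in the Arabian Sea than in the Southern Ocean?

99 mm larger

A 0–280 m: 1.3 × 280 × 2.6×10⁻⁴ = 0.09464 m
A Layer 2: 730 × 0.24 × 1.8×10⁻⁴ = 0.031536 m
A total: 0.126176 m
B 0–60 m: 0.51 × 1.4×10⁻⁴ × 60 = 0.004284 m
B Layer 2: 1.7×10⁻⁴ × 680 × 0.2 = 0.02312 m
B total: 0.027404 m
Difference: 0.126176 − 0.027404 = 0.098772 m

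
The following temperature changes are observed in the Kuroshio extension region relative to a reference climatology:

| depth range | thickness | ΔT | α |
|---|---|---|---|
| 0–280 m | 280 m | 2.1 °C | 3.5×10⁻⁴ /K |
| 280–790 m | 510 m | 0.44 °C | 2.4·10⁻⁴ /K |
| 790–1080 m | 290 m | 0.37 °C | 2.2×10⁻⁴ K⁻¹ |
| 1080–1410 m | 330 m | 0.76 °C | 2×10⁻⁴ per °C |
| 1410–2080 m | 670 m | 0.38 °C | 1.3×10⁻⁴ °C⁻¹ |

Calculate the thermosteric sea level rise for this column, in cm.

36.7 cm of thermosteric rise

Layer 1: 2.1 × 3.5×10⁻⁴ × 280 = 0.20580 m
510 × 2.4×10⁻⁴ × 0.44 = 0.053856 m
2.2×10⁻⁴ × 0.37 × 290 = 0.023606 m
2×10⁻⁴ × 0.76 × 330 = 0.05016 m
1410–2080 m: 1.3×10⁻⁴ × 0.38 × 670 = 0.033098 m
Δh = 0.20580 + 0.053856 + 0.023606 + 0.05016 + 0.033098 = 0.36652 m ≈ 36.7 cm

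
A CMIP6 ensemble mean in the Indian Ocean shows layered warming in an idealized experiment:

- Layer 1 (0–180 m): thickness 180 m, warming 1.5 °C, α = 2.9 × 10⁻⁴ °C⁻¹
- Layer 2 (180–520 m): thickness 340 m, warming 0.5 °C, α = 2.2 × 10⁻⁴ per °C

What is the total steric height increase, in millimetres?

0–180 m: 1.5 × 2.9×10⁻⁴ × 180 = 0.07830 m
180–520 m: 340 × 2.2×10⁻⁴ × 0.5 = 0.03740 m
Δh = 0.07830 + 0.03740 = 0.11570 m

Δh ≈ 116 mm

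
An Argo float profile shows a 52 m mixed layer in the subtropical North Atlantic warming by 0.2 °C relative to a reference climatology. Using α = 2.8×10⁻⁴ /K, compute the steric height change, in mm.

2.9 mm of thermosteric rise

Δh = αΔT·H = 2.8×10⁻⁴ × 0.2 × 52 = 0.002912 m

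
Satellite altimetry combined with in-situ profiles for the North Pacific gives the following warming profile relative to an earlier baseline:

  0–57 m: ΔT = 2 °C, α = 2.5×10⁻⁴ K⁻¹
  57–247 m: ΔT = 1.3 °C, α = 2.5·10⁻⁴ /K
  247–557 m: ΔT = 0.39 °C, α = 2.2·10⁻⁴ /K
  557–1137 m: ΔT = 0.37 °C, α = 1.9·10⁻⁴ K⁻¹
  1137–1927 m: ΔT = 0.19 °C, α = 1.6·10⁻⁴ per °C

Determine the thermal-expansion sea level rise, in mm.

2 × 2.5×10⁻⁴ × 57 = 0.02850 m
190 × 2.5×10⁻⁴ × 1.3 = 0.06175 m
247–557 m: 0.39 × 310 × 2.2×10⁻⁴ = 0.026598 m
557–1137 m: 580 × 1.9×10⁻⁴ × 0.37 = 0.040774 m
Layer 5: 790 × 1.6×10⁻⁴ × 0.19 = 0.024016 m
Δh = 0.02850 + 0.06175 + 0.026598 + 0.040774 + 0.024016 = 0.181638 m

Δh ≈ 182 mm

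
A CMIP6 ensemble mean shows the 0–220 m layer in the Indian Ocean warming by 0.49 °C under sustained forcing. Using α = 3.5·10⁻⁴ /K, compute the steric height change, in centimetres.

Δh = 3.77 cm

Δh = αΔT·H = 3.5×10⁻⁴ × 0.49 × 220 = 0.03773 m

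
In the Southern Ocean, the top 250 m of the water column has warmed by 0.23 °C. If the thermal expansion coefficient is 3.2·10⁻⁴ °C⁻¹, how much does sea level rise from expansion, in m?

0.018 m of thermosteric rise

Δh = αΔT·H = 3.2×10⁻⁴ × 0.23 × 250 = 0.01840 m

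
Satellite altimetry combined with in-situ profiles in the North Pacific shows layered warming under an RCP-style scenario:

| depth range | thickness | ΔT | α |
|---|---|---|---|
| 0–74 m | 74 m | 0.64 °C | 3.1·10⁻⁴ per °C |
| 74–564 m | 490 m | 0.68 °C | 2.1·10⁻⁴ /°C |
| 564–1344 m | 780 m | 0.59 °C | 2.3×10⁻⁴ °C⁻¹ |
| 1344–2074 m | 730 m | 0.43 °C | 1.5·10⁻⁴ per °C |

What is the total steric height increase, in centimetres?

3.1×10⁻⁴ × 74 × 0.64 = 0.0146816 m
490 × 2.1×10⁻⁴ × 0.68 = 0.069972 m
Layer 3: 780 × 2.3×10⁻⁴ × 0.59 = 0.105846 m
0.43 × 730 × 1.5×10⁻⁴ = 0.047085 m
Δh = 0.0146816 + 0.069972 + 0.105846 + 0.047085 = 0.2375846 m

about 23.8 cm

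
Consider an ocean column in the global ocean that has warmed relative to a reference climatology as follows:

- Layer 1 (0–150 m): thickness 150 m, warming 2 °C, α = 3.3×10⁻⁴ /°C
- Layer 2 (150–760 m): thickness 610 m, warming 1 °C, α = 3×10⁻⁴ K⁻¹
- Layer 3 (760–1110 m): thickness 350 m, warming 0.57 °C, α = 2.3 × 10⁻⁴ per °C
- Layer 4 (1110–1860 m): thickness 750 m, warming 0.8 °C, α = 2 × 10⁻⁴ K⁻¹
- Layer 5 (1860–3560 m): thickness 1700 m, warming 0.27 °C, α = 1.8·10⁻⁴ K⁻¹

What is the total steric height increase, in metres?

Layer 1: 2 × 3.3×10⁻⁴ × 150 = 0.09900 m
150–760 m: 1 × 610 × 3×10⁻⁴ = 0.18300 m
0.57 × 350 × 2.3×10⁻⁴ = 0.045885 m
750 × 0.8 × 2×10⁻⁴ = 0.12000 m
1700 × 0.27 × 1.8×10⁻⁴ = 0.08262 m
Δh = 0.09900 + 0.18300 + 0.045885 + 0.12000 + 0.08262 = 0.530505 m

0.531 m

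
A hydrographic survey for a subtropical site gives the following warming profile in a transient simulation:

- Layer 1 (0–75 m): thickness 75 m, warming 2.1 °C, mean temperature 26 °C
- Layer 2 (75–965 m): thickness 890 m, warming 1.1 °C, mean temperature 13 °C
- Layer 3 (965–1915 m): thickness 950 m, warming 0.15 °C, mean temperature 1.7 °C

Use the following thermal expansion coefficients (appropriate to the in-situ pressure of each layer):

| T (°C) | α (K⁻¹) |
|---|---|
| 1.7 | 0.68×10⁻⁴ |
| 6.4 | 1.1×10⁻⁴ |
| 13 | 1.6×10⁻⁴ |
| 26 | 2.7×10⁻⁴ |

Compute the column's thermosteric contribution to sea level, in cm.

Δh = 20.9 cm

Layer 1 at 26 °C → α = 2.7×10⁻⁴ K⁻¹
Layer 2 at 13 °C → α = 1.6×10⁻⁴ K⁻¹
Layer 3 at 1.7 °C → α = 0.68×10⁻⁴ K⁻¹
75 × 2.7×10⁻⁴ × 2.1 = 0.042525 m
Layer 2: 1.6×10⁻⁴ × 890 × 1.1 = 0.15664 m
0.68×10⁻⁴ × 0.15 × 950 = 0.00969 m
Δh = 0.042525 + 0.15664 + 0.00969 = 0.208855 m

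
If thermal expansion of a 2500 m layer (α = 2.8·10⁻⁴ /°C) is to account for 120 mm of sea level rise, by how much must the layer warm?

0.171 K

ΔT = Δh/(αH) = 0.12 / (2.8×10⁻⁴ × 2500) ≈ 0.1714 K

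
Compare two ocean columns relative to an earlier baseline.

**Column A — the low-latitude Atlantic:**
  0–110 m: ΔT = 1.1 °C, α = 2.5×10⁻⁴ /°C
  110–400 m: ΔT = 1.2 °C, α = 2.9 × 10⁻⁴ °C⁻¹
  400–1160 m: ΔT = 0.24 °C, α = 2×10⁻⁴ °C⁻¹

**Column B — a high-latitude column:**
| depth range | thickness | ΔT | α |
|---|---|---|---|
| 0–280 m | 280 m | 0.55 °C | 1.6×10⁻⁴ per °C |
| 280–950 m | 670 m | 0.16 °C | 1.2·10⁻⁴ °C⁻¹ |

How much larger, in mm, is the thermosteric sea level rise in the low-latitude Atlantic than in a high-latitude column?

A Layer 1: 110 × 2.5×10⁻⁴ × 1.1 = 0.03025 m
A 110–400 m: 2.9×10⁻⁴ × 290 × 1.2 = 0.10092 m
A 2×10⁻⁴ × 0.24 × 760 = 0.03648 m
A total: 0.16765 m
B 0–280 m: 1.6×10⁻⁴ × 280 × 0.55 = 0.02464 m
B Layer 2: 670 × 0.16 × 1.2×10⁻⁴ = 0.012864 m
B total: 0.037504 m
Difference: 0.16765 − 0.037504 = 0.130146 m

Δh_A − Δh_B ≈ 130 mm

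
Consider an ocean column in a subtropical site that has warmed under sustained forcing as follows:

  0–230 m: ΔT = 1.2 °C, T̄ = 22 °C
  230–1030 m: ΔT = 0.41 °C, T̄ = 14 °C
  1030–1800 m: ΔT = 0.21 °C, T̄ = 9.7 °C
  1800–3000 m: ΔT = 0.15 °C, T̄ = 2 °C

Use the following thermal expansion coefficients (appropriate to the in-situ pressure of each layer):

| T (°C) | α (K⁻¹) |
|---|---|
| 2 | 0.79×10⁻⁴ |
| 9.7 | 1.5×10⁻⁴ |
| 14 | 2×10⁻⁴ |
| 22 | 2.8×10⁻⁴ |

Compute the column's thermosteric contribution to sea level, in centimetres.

18.1 cm

Layer 1 at 22 °C → α = 2.8×10⁻⁴ K⁻¹
Layer 2 at 14 °C → α = 2×10⁻⁴ K⁻¹
Layer 3 at 9.7 °C → α = 1.5×10⁻⁴ K⁻¹
Layer 4 at 2 °C → α = 0.79×10⁻⁴ K⁻¹
0–230 m: 230 × 2.8×10⁻⁴ × 1.2 = 0.07728 m
230–1030 m: 0.41 × 800 × 2×10⁻⁴ = 0.06560 m
1030–1800 m: 0.21 × 1.5×10⁻⁴ × 770 = 0.024255 m
1200 × 0.79×10⁻⁴ × 0.15 = 0.01422 m
Δh = 0.07728 + 0.06560 + 0.024255 + 0.01422 = 0.181355 m ≈ 18.1 cm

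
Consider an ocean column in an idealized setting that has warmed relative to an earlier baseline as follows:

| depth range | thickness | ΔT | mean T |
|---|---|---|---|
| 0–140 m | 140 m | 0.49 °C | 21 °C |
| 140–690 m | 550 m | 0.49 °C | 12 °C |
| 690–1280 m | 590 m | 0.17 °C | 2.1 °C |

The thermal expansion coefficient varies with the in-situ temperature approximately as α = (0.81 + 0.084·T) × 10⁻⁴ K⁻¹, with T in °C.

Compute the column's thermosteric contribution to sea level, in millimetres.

Δh = 76.5 mm

Layer 1: α = (0.81 + 0.084×21)×10⁻⁴ = 2.574×10⁻⁴ K⁻¹
Layer 2: α = (0.81 + 0.084×12)×10⁻⁴ = 1.818×10⁻⁴ K⁻¹
Layer 3: α = (0.81 + 0.084×2.1)×10⁻⁴ = 0.9864×10⁻⁴ K⁻¹
0–140 m: 140 × 2.574×10⁻⁴ × 0.49 = 0.01765764 m
Layer 2: 550 × 0.49 × 1.818×10⁻⁴ = 0.0489951 m
Layer 3: 0.9864×10⁻⁴ × 0.17 × 590 = 0.009893592 m
Δh = 0.01765764 + 0.0489951 + 0.009893592 = 0.076546332 m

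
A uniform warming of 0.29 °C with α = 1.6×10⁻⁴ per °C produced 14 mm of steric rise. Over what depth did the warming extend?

H ≈ 302 m

H = Δh/(αΔT) = 0.014 / (1.6×10⁻⁴ × 0.29) ≈ 301.7 m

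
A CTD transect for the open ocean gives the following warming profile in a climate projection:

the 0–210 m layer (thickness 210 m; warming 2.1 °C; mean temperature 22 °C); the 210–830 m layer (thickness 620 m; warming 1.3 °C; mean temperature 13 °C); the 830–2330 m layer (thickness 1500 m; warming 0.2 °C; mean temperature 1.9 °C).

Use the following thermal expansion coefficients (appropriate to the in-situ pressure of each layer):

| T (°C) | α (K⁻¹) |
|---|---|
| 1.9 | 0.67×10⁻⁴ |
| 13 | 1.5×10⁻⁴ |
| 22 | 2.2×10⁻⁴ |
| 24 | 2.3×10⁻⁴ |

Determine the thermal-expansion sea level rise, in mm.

Δh = 240 mm

Layer 1 at 22 °C → α = 2.2×10⁻⁴ K⁻¹
Layer 2 at 13 °C → α = 1.5×10⁻⁴ K⁻¹
Layer 3 at 1.9 °C → α = 0.67×10⁻⁴ K⁻¹
0–210 m: 2.1 × 2.2×10⁻⁴ × 210 = 0.09702 m
210–830 m: 1.5×10⁻⁴ × 1.3 × 620 = 0.12090 m
Layer 3: 0.67×10⁻⁴ × 1500 × 0.2 = 0.02010 m
Δh = 0.09702 + 0.12090 + 0.02010 = 0.23802 m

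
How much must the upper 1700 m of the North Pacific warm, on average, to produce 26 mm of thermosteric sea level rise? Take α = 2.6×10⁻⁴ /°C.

ΔT = Δh/(αH) = 0.026 / (2.6×10⁻⁴ × 1700) ≈ 0.05882 °C

0.0588 °C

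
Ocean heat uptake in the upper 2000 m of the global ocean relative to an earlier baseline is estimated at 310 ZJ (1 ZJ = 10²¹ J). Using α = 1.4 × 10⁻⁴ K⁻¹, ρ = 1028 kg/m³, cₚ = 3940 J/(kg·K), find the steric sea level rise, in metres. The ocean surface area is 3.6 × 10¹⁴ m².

Per unit area: Q = 310×10²¹ / (3.6×10¹⁴) ≈ 8.611×10⁸ J/m²
Δh = αQ/(ρcₚ) = 1.4×10⁻⁴ × 8.611×10⁸ / (1028 × 3940) ≈ 0.029764 m

Δh ≈ 0.0298 m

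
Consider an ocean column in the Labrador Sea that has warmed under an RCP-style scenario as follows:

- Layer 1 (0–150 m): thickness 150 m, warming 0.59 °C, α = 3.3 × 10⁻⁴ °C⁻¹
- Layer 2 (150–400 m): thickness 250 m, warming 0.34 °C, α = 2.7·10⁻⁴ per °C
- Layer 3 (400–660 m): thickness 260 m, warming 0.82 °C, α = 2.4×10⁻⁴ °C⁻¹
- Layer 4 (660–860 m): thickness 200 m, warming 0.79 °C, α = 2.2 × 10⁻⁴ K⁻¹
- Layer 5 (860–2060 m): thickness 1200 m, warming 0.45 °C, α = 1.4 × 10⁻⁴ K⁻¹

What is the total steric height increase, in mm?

Layer 1: 0.59 × 3.3×10⁻⁴ × 150 = 0.029205 m
150–400 m: 250 × 2.7×10⁻⁴ × 0.34 = 0.02295 m
400–660 m: 260 × 0.82 × 2.4×10⁻⁴ = 0.051168 m
660–860 m: 2.2×10⁻⁴ × 200 × 0.79 = 0.03476 m
Layer 5: 1.4×10⁻⁴ × 1200 × 0.45 = 0.07560 m
Δh = 0.029205 + 0.02295 + 0.051168 + 0.03476 + 0.07560 = 0.213683 m ≈ 210 mm

about 210 mm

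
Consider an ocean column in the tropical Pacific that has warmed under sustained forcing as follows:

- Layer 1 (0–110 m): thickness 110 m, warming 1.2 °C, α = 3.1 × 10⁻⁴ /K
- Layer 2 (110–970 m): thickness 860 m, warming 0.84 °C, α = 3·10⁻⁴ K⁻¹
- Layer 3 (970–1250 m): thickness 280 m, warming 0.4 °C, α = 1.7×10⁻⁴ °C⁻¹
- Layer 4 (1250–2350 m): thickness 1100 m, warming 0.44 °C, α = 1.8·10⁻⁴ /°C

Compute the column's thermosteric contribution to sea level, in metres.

Δh = 0.364 m

0–110 m: 110 × 1.2 × 3.1×10⁻⁴ = 0.04092 m
3×10⁻⁴ × 860 × 0.84 = 0.21672 m
970–1250 m: 1.7×10⁻⁴ × 0.4 × 280 = 0.01904 m
1.8×10⁻⁴ × 1100 × 0.44 = 0.08712 m
Δh = 0.04092 + 0.21672 + 0.01904 + 0.08712 = 0.36380 m ≈ 0.364 m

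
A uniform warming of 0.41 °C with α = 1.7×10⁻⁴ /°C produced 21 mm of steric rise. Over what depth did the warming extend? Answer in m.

about 301 m

H = Δh/(αΔT) = 0.021 / (1.7×10⁻⁴ × 0.41) ≈ 301.3 m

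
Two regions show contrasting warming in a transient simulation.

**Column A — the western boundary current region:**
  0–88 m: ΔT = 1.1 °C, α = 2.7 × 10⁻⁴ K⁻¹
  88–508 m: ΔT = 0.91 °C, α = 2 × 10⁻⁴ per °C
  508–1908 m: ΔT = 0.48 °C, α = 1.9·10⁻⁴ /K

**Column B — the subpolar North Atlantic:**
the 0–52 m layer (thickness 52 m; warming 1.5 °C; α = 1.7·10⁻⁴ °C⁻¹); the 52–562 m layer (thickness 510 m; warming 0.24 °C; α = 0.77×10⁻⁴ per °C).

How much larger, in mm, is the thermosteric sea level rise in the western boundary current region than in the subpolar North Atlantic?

208 mm

A Layer 1: 1.1 × 2.7×10⁻⁴ × 88 = 0.026136 m
A 88–508 m: 0.91 × 2×10⁻⁴ × 420 = 0.07644 m
A Layer 3: 1400 × 1.9×10⁻⁴ × 0.48 = 0.12768 m
A total: 0.230256 m
B 0–52 m: 52 × 1.5 × 1.7×10⁻⁴ = 0.01326 m
B Layer 2: 510 × 0.77×10⁻⁴ × 0.24 = 0.0094248 m
B total: 0.0226848 m
Difference: 0.230256 − 0.0226848 = 0.2075712 m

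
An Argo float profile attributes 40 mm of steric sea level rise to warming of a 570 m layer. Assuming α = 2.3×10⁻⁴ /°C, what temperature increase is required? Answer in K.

ΔT = Δh/(αH) = 0.04 / (2.3×10⁻⁴ × 570) ≈ 0.3051 K

0.31 K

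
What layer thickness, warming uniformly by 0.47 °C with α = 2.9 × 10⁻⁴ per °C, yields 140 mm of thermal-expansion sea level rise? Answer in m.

H = Δh/(αΔT) = 0.14 / (2.9×10⁻⁴ × 0.47) ≈ 1027 m

H ≈ 1030 m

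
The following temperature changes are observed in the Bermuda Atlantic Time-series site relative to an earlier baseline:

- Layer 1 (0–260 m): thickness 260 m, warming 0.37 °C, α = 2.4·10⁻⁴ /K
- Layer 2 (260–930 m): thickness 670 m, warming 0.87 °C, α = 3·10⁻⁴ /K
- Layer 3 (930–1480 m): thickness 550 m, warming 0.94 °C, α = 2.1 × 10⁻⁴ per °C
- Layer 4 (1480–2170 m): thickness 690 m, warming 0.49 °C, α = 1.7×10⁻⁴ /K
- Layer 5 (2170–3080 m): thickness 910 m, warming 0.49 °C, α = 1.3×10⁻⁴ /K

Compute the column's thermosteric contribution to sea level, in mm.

Δh ≈ 420 mm

0–260 m: 0.37 × 260 × 2.4×10⁻⁴ = 0.023088 m
Layer 2: 0.87 × 670 × 3×10⁻⁴ = 0.17487 m
2.1×10⁻⁴ × 550 × 0.94 = 0.10857 m
1.7×10⁻⁴ × 0.49 × 690 = 0.057477 m
0.49 × 910 × 1.3×10⁻⁴ = 0.057967 m
Δh = 0.023088 + 0.17487 + 0.10857 + 0.057477 + 0.057967 = 0.421972 m ≈ 420 mm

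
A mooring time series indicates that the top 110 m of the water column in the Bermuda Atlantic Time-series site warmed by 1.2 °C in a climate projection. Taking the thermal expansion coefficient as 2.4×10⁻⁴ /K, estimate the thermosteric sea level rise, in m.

Δh = αΔT·H = 2.4×10⁻⁴ × 1.2 × 110 = 0.03168 m

Δh = 0.0317 m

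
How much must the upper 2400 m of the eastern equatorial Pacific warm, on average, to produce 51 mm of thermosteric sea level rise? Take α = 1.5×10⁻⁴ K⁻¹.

ΔT = Δh/(αH) = 0.051 / (1.5×10⁻⁴ × 2400) ≈ 0.1417 K

about 0.142 K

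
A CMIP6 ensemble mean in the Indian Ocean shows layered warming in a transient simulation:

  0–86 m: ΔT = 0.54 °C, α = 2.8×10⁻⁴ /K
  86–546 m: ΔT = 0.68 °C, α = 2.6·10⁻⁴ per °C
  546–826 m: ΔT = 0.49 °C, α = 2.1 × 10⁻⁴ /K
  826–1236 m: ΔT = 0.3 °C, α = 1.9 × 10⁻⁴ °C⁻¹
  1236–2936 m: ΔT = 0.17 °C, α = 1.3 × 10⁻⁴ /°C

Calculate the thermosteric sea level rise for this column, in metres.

0–86 m: 0.54 × 86 × 2.8×10⁻⁴ = 0.0130032 m
Layer 2: 460 × 0.68 × 2.6×10⁻⁴ = 0.081328 m
Layer 3: 280 × 0.49 × 2.1×10⁻⁴ = 0.028812 m
826–1236 m: 410 × 0.3 × 1.9×10⁻⁴ = 0.02337 m
Layer 5: 0.17 × 1.3×10⁻⁴ × 1700 = 0.03757 m
Δh = 0.0130032 + 0.081328 + 0.028812 + 0.02337 + 0.03757 = 0.1840832 m ≈ 0.18 m

0.18 m of thermosteric rise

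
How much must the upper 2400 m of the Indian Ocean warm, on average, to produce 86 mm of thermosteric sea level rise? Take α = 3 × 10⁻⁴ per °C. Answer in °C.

ΔT ≈ 0.119 °C

ΔT = Δh/(αH) = 0.086 / (3×10⁻⁴ × 2400) ≈ 0.1194 °C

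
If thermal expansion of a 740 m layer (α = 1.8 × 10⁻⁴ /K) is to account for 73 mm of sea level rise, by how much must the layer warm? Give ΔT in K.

0.548 K

ΔT = Δh/(αH) = 0.073 / (1.8×10⁻⁴ × 740) ≈ 0.5480 K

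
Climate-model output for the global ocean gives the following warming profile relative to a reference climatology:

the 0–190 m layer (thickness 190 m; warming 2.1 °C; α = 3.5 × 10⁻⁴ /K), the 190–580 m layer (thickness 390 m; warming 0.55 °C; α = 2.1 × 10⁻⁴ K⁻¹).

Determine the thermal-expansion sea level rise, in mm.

Layer 1: 3.5×10⁻⁴ × 2.1 × 190 = 0.13965 m
190–580 m: 0.55 × 390 × 2.1×10⁻⁴ = 0.045045 m
Δh = 0.13965 + 0.045045 = 0.184695 m

Δh = 185 mm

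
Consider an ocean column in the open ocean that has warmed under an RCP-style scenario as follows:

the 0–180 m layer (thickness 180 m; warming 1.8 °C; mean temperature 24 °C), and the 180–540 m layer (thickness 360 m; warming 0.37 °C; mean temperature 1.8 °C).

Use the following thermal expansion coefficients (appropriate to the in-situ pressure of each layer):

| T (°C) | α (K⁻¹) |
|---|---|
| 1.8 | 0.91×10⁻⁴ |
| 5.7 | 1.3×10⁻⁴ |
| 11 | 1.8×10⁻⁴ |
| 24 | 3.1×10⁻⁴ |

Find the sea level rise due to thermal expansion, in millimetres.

Layer 1 at 24 °C → α = 3.1×10⁻⁴ K⁻¹
Layer 2 at 1.8 °C → α = 0.91×10⁻⁴ K⁻¹
Layer 1: 180 × 1.8 × 3.1×10⁻⁴ = 0.10044 m
Layer 2: 360 × 0.91×10⁻⁴ × 0.37 = 0.0121212 m
Δh = 0.10044 + 0.0121212 = 0.1125612 m ≈ 110 mm

110 mm of thermosteric rise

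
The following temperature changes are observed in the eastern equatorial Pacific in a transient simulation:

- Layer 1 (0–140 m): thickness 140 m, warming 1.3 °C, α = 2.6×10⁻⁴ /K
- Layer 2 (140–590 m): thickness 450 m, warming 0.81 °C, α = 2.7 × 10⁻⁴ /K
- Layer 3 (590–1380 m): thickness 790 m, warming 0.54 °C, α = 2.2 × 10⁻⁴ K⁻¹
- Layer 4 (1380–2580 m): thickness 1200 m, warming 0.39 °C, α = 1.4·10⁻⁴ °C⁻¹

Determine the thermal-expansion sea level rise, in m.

Layer 1: 1.3 × 2.6×10⁻⁴ × 140 = 0.04732 m
140–590 m: 0.81 × 2.7×10⁻⁴ × 450 = 0.098415 m
590–1380 m: 2.2×10⁻⁴ × 790 × 0.54 = 0.093852 m
Layer 4: 1.4×10⁻⁴ × 1200 × 0.39 = 0.06552 m
Δh = 0.04732 + 0.098415 + 0.093852 + 0.06552 = 0.305107 m

0.305 m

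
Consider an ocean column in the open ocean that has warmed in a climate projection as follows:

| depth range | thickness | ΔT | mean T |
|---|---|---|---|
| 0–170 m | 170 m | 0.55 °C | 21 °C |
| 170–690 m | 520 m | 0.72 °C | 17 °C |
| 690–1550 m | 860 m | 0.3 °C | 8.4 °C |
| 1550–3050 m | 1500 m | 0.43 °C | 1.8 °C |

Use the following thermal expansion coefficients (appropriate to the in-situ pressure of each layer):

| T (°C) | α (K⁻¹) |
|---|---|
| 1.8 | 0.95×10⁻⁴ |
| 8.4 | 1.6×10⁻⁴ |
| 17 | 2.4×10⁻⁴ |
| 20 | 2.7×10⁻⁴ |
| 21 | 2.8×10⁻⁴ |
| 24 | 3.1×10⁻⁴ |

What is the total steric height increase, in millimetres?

about 219 mm

Layer 1 at 21 °C → α = 2.8×10⁻⁴ K⁻¹
Layer 2 at 17 °C → α = 2.4×10⁻⁴ K⁻¹
Layer 3 at 8.4 °C → α = 1.6×10⁻⁴ K⁻¹
Layer 4 at 1.8 °C → α = 0.95×10⁻⁴ K⁻¹
2.8×10⁻⁴ × 0.55 × 170 = 0.02618 m
170–690 m: 0.72 × 2.4×10⁻⁴ × 520 = 0.089856 m
0.3 × 1.6×10⁻⁴ × 860 = 0.04128 m
1550–3050 m: 0.95×10⁻⁴ × 1500 × 0.43 = 0.061275 m
Δh = 0.02618 + 0.089856 + 0.04128 + 0.061275 = 0.218591 m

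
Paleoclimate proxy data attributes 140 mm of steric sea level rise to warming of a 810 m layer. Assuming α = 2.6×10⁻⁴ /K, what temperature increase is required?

ΔT = Δh/(αH) = 0.14 / (2.6×10⁻⁴ × 810) ≈ 0.6648 K

about 0.66 K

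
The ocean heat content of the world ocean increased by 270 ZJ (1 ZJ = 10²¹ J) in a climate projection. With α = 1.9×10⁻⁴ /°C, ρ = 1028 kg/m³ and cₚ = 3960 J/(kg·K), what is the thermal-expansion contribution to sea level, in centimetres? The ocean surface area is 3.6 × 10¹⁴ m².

3.50 cm of thermosteric rise

Per unit area: Q = 270×10²¹ / (3.6×10¹⁴) = 7.5×10⁸ J/m²
Δh = αQ/(ρcₚ) = 1.9×10⁻⁴ × 7.5×10⁸ / (1028 × 3960) ≈ 0.035005 m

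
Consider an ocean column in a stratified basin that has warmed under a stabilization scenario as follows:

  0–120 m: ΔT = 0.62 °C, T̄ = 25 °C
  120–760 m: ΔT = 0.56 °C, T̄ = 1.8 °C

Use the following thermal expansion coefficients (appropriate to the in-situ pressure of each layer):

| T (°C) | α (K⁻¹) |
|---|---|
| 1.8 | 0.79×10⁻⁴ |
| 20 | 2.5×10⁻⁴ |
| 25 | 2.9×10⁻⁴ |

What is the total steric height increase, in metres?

Δh ≈ 0.050 m

Layer 1 at 25 °C → α = 2.9×10⁻⁴ K⁻¹
Layer 2 at 1.8 °C → α = 0.79×10⁻⁴ K⁻¹
2.9×10⁻⁴ × 0.62 × 120 = 0.021576 m
Layer 2: 0.56 × 640 × 0.79×10⁻⁴ = 0.0283136 m
Δh = 0.021576 + 0.0283136 = 0.0498896 m ≈ 0.050 m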